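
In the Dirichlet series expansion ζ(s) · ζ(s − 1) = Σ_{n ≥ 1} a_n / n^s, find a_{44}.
σ(44) = 84

In the product (Σ m^0/m^s)(Σ k / k^s) = Σ (Σ_{d | n} d) / n^s, the coefficient of 1/n^s is σ(n) = Σ_{d | n} d. For n = 44, divisors are [1, 2, 4, 11, 22, 44]; summing: σ(44) = 84.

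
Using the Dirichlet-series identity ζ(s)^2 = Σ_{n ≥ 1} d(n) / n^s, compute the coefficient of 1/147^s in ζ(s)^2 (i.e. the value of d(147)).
d(147) = 6

ζ(s)^2 = (Σ 1/m^s)(Σ 1/k^s). The coefficient of 1/n^s in the product is the number of ordered pairs (m, k) with mk = n, which equals d(n). For n = 147, divisors are [1, 3, 7, 21, 49, 147], so d(147) = 6.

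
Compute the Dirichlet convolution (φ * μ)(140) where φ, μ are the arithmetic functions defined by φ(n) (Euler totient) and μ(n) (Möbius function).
(φ * μ)(140) = 15

Divisors of 140: [1, 2, 4, 5, 7, 10, 14, 20, 28, 35, 70, 140]. For each d | 140:
  d = 1: φ(1) · μ(140/1) = 1 · 0 = 0
  d = 2: φ(2) · μ(140/2) = 1 · -1 = -1
  d = 4: φ(4) · μ(140/4) = 2 · 1 = 2
  d = 5: φ(5) · μ(140/5) = 4 · 0 = 0
  d = 7: φ(7) · μ(140/7) = 6 · 0 = 0
  d = 10: φ(10) · μ(140/10) = 4 · 1 = 4
  d = 14: φ(14) · μ(140/14) = 6 · 1 = 6
  d = 20: φ(20) · μ(140/20) = 8 · -1 = -8
  d = 28: φ(28) · μ(140/28) = 12 · -1 = -12
  d = 35: φ(35) · μ(140/35) = 24 · 0 = 0
  d = 70: φ(70) · μ(140/70) = 24 · -1 = -24
  d = 140: φ(140) · μ(140/140) = 48 · 1 = 48
Summing: (φ * μ)(140) = 0 + -1 + 2 + 0 + 0 + 4 + 6 + -8 + -12 + 0 + -24 + 48 = 15.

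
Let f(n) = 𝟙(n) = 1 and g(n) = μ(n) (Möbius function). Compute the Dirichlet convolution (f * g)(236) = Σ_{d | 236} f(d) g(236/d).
(𝟙 * μ)(236) = 0

Divisors of 236: [1, 2, 4, 59, 118, 236]. For each d | 236:
  d = 1: 𝟙(1) · μ(236/1) = 1 · 0 = 0
  d = 2: 𝟙(2) · μ(236/2) = 1 · 1 = 1
  d = 4: 𝟙(4) · μ(236/4) = 1 · -1 = -1
  d = 59: 𝟙(59) · μ(236/59) = 1 · 0 = 0
  d = 118: 𝟙(118) · μ(236/118) = 1 · -1 = -1
  d = 236: 𝟙(236) · μ(236/236) = 1 · 1 = 1
Summing: (𝟙 * μ)(236) = 0 + 1 + -1 + 0 + -1 + 1 = 0.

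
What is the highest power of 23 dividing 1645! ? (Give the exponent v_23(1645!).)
v_23(1645!) = 74

Legendre's formula: v_p(n!) = Σ_{k ≥ 1} ⌊n / p^k⌋. For p = 23, n = 1645, the terms are:
  ⌊1645/23^1⌋ = ⌊1645/23⌋ = 71
  ⌊1645/23^2⌋ = ⌊1645/529⌋ = 3
(the next term ⌊1645/23^3⌋ = 0, terminating the sum). Summing: v_23(1645!) = 71 + 3 = 74.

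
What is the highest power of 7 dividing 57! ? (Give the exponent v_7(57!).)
v_7(57!) = 9

Legendre's formula: v_p(n!) = Σ_{k ≥ 1} ⌊n / p^k⌋. For p = 7, n = 57, the terms are:
  ⌊57/7^1⌋ = ⌊57/7⌋ = 8
  ⌊57/7^2⌋ = ⌊57/49⌋ = 1
(the next term ⌊57/7^3⌋ = 0, terminating the sum). Summing: v_7(57!) = 8 + 1 = 9.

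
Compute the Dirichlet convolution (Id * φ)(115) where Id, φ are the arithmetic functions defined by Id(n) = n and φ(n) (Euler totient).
(Id * φ)(115) = 405

Divisors of 115: [1, 5, 23, 115]. For each d | 115:
  d = 1: Id(1) · φ(115/1) = 1 · 88 = 88
  d = 5: Id(5) · φ(115/5) = 5 · 22 = 110
  d = 23: Id(23) · φ(115/23) = 23 · 4 = 92
  d = 115: Id(115) · φ(115/115) = 115 · 1 = 115
Summing: (Id * φ)(115) = 88 + 110 + 92 + 115 = 405.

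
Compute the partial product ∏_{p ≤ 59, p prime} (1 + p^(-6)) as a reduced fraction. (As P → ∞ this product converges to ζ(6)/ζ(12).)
∏ = 15208164362828403658148964619279112555962623197017564159533315284245673252712693579875969187856000000/14952583309331613601270624305866697838298339465266429234833578634476621111163572328947624655858571977

The primes p ≤ 59 are [2, 3, 5, 7, 11, 13, 17, 19, 23, 29, 31, 37, 41, 43, 47, 53, 59]. For each, (1 + 1/p^6) = (p^6 + 1)/p^6. Multiplying these fractions over p ∈ [2, 3, 5, 7, 11, 13, 17, 19, 23, 29, 31, 37, 41, 43, 47, 53, 59] gives 15208164362828403658148964619279112555962623197017564159533315284245673252712693579875969187856000000/14952583309331613601270624305866697838298339465266429234833578634476621111163572328947624655858571977. (In the limit P → ∞ this tends to ζ(6)/ζ(12).)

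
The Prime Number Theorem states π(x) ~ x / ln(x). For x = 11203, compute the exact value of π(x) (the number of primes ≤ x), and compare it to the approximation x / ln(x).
π(11203) = 1356;  x/ln(x) ≈ 1201.53;  relative error ≈ 11.39%.

Directly count primes up to 11203: π(11203) = 1356. The PNT approximation gives 11203/ln(11203) ≈ 11203/9.32394 ≈ 1201.53. Relative error (π(x) − x/ln(x)) / π(x) ≈ 11.39%; the approximation is known to undercount slightly (Li(x) is a better estimate).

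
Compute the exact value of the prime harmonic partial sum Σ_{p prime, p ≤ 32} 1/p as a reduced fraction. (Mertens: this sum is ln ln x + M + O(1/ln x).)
Σ 1/p = 314016924901/200560490130

π(32) = 11, so the primes ≤ 32 are [2, 3, 5, 7, 11, 13, 17, 19, 23, 29, 31]. Summing 1/p over these primes: 314016924901/200560490130 ≈ 1.5657. Mertens estimate ln ln(32) + 0.2615 ≈ 1.5044.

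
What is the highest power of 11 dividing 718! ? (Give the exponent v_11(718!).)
v_11(718!) = 70

Legendre's formula: v_p(n!) = Σ_{k ≥ 1} ⌊n / p^k⌋. For p = 11, n = 718, the terms are:
  ⌊718/11^1⌋ = ⌊718/11⌋ = 65
  ⌊718/11^2⌋ = ⌊718/121⌋ = 5
(the next term ⌊718/11^3⌋ = 0, terminating the sum). Summing: v_11(718!) = 65 + 5 = 70.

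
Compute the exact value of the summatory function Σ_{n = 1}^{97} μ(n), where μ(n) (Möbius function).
Σ_{n ≤ 97} μ(n) = 1

Compute μ(n) for each 1 ≤ n ≤ 97: μ(1) = 1, μ(2) = -1, μ(3) = -1, μ(4) = 0, μ(5) = -1, μ(6) = 1, μ(7) = -1, μ(8) = 0, μ(9) = 0, μ(10) = 1, μ(11) = -1, μ(12) = 0, μ(13) = -1, μ(14) = 1, μ(15) = 1, μ(16) = 0, μ(17) = -1, μ(18) = 0, μ(19) = -1, μ(20) = 0, μ(21) = 1, μ(22) = 1, μ(23) = -1, μ(24) = 0, μ(25) = 0, μ(26) = 1, μ(27) = 0, μ(28) = 0, μ(29) = -1, μ(30) = -1, μ(31) = -1, μ(32) = 0, μ(33) = 1, μ(34) = 1, μ(35) = 1, μ(36) = 0, μ(37) = -1, μ(38) = 1, μ(39) = 1, μ(40) = 0, μ(41) = -1, μ(42) = -1, μ(43) = -1, μ(44) = 0, μ(45) = 0, μ(46) = 1, μ(47) = -1, μ(48) = 0, μ(49) = 0, μ(50) = 0, μ(51) = 1, μ(52) = 0, μ(53) = -1, μ(54) = 0, μ(55) = 1, μ(56) = 0, μ(57) = 1, μ(58) = 1, μ(59) = -1, μ(60) = 0, μ(61) = -1, μ(62) = 1, μ(63) = 0, μ(64) = 0, μ(65) = 1, μ(66) = -1, μ(67) = -1, μ(68) = 0, μ(69) = 1, μ(70) = -1, μ(71) = -1, μ(72) = 0, μ(73) = -1, μ(74) = 1, μ(75) = 0, μ(76) = 0, μ(77) = 1, μ(78) = -1, μ(79) = -1, μ(80) = 0, μ(81) = 0, μ(82) = 1, μ(83) = -1, μ(84) = 0, μ(85) = 1, μ(86) = 1, μ(87) = 1, μ(88) = 0, μ(89) = -1, μ(90) = 0, μ(91) = 1, μ(92) = 0, μ(93) = 1, μ(94) = 1, μ(95) = 1, μ(96) = 0, μ(97) = -1. Summing all 97 values: 1. (Mertens function M(x) = Σ_{n ≤ x} μ(n); on average M(x) should be small (PNT ⟺ M(x) = o(x)).)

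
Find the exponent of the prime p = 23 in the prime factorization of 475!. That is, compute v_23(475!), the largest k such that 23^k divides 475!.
v_23(475!) = 20

Legendre's formula: v_p(n!) = Σ_{k ≥ 1} ⌊n / p^k⌋. For p = 23, n = 475, the terms are:
  ⌊475/23^1⌋ = ⌊475/23⌋ = 20
(the next term ⌊475/23^2⌋ = 0, terminating the sum). Summing: v_23(475!) = 20 = 20.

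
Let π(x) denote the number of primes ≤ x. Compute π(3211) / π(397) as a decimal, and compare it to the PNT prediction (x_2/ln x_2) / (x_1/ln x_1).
π(3211)/π(397) = 454/78 ≈ 5.8205;  PNT prediction ≈ 5.9942.

π(397) = 78 and π(3211) = 454, so π(3211)/π(397) ≈ 5.8205. The PNT-predicted ratio is (3211/ln(3211)) / (397/ln(397)) ≈ 5.9942. The two agree to within a few percent, as expected.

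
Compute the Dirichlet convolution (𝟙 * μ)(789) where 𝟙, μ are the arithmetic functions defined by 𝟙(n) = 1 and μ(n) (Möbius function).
(𝟙 * μ)(789) = 0

Divisors of 789: [1, 3, 263, 789]. For each d | 789:
  d = 1: 𝟙(1) · μ(789/1) = 1 · 1 = 1
  d = 3: 𝟙(3) · μ(789/3) = 1 · -1 = -1
  d = 263: 𝟙(263) · μ(789/263) = 1 · -1 = -1
  d = 789: 𝟙(789) · μ(789/789) = 1 · 1 = 1
Summing: (𝟙 * μ)(789) = 1 + -1 + -1 + 1 = 0.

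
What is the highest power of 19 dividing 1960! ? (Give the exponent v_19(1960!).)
v_19(1960!) = 108

Legendre's formula: v_p(n!) = Σ_{k ≥ 1} ⌊n / p^k⌋. For p = 19, n = 1960, the terms are:
  ⌊1960/19^1⌋ = ⌊1960/19⌋ = 103
  ⌊1960/19^2⌋ = ⌊1960/361⌋ = 5
(the next term ⌊1960/19^3⌋ = 0, terminating the sum). Summing: v_19(1960!) = 103 + 5 = 108.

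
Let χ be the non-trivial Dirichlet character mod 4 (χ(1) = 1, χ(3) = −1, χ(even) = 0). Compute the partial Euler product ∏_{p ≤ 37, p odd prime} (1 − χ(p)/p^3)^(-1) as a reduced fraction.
∏ = 23039676015771696171729025/23777920687809392849977344

The odd primes p ≤ 37 are [3, 5, 7, 11, 13, 17, 19, 23, 29, 31, 37]. For each, χ(p) = 1 if p ≡ 1 mod 4, χ(p) = −1 if p ≡ 3 mod 4. Taking (1 − χ(p)/p^3)^(-1) = p^3/(p^3 − χ(p)): (1 − (-1)/3^3)^(-1) · (1 − (1)/5^3)^(-1) · (1 − (-1)/7^3)^(-1) · (1 − (-1)/11^3)^(-1) · (1 − (1)/13^3)^(-1) · (1 − (1)/17^3)^(-1) · (1 − (-1)/19^3)^(-1) · (1 − (-1)/23^3)^(-1) · (1 − (1)/29^3)^(-1) · (1 − (-1)/31^3)^(-1) · (1 − (1)/37^3)^(-1) = 23039676015771696171729025/23777920687809392849977344.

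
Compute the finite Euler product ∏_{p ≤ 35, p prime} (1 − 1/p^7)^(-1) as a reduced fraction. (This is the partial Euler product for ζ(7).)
∏ = 37031956963631386906046525229438701635098769061332515193389940565625/36725327022248259763071767483224373757798563246158812707599806493184

The primes p ≤ 35 are [2, 3, 5, 7, 11, 13, 17, 19, 23, 29, 31]. For each prime, (1 − 1/p^7)^(-1) = p^7 / (p^7 − 1). The product is (1 − 1/2^7)^(-1), (1 − 1/3^7)^(-1), (1 − 1/5^7)^(-1), (1 − 1/7^7)^(-1), (1 − 1/11^7)^(-1), (1 − 1/13^7)^(-1), (1 − 1/17^7)^(-1), (1 − 1/19^7)^(-1), (1 − 1/23^7)^(-1), (1 − 1/29^7)^(-1), (1 − 1/31^7)^(-1) = ∏ p^7 / (p^7 − 1) = 37031956963631386906046525229438701635098769061332515193389940565625/36725327022248259763071767483224373757798563246158812707599806493184.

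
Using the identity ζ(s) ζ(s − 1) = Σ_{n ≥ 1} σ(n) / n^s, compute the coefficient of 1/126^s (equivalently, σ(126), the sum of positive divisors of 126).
σ(126) = 312

In the product (Σ m^0/m^s)(Σ k / k^s) = Σ (Σ_{d | n} d) / n^s, the coefficient of 1/n^s is σ(n) = Σ_{d | n} d. For n = 126, divisors are [1, 2, 3, 6, 7, 9, 14, 18, 21, 42, 63, 126]; summing: σ(126) = 312.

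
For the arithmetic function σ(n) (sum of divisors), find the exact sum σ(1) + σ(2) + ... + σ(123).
Σ_{n ≤ 123} σ(n) = 12460

Compute σ(n) for each 1 ≤ n ≤ 123: σ(1) = 1, σ(2) = 3, σ(3) = 4, σ(4) = 7, σ(5) = 6, σ(6) = 12, σ(7) = 8, σ(8) = 15, σ(9) = 13, σ(10) = 18, σ(11) = 12, σ(12) = 28, σ(13) = 14, σ(14) = 24, σ(15) = 24, σ(16) = 31, σ(17) = 18, σ(18) = 39, σ(19) = 20, σ(20) = 42, σ(21) = 32, σ(22) = 36, σ(23) = 24, σ(24) = 60, σ(25) = 31, σ(26) = 42, σ(27) = 40, σ(28) = 56, σ(29) = 30, σ(30) = 72, σ(31) = 32, σ(32) = 63, σ(33) = 48, σ(34) = 54, σ(35) = 48, σ(36) = 91, σ(37) = 38, σ(38) = 60, σ(39) = 56, σ(40) = 90, σ(41) = 42, σ(42) = 96, σ(43) = 44, σ(44) = 84, σ(45) = 78, σ(46) = 72, σ(47) = 48, σ(48) = 124, σ(49) = 57, σ(50) = 93, σ(51) = 72, σ(52) = 98, σ(53) = 54, σ(54) = 120, σ(55) = 72, σ(56) = 120, σ(57) = 80, σ(58) = 90, σ(59) = 60, σ(60) = 168, σ(61) = 62, σ(62) = 96, σ(63) = 104, σ(64) = 127, σ(65) = 84, σ(66) = 144, σ(67) = 68, σ(68) = 126, σ(69) = 96, σ(70) = 144, σ(71) = 72, σ(72) = 195, σ(73) = 74, σ(74) = 114, σ(75) = 124, σ(76) = 140, σ(77) = 96, σ(78) = 168, σ(79) = 80, σ(80) = 186, σ(81) = 121, σ(82) = 126, σ(83) = 84, σ(84) = 224, σ(85) = 108, σ(86) = 132, σ(87) = 120, σ(88) = 180, σ(89) = 90, σ(90) = 234, σ(91) = 112, σ(92) = 168, σ(93) = 128, σ(94) = 144, σ(95) = 120, σ(96) = 252, σ(97) = 98, σ(98) = 171, σ(99) = 156, σ(100) = 217, σ(101) = 102, σ(102) = 216, σ(103) = 104, σ(104) = 210, σ(105) = 192, σ(106) = 162, σ(107) = 108, σ(108) = 280, σ(109) = 110, σ(110) = 216, σ(111) = 152, σ(112) = 248, σ(113) = 114, σ(114) = 240, σ(115) = 144, σ(116) = 210, σ(117) = 182, σ(118) = 180, σ(119) = 144, σ(120) = 360, σ(121) = 133, σ(122) = 186, σ(123) = 168. Summing all 123 values: 12460. (Average order: Σ_{n ≤ x} σ(n) ~ (π²/12) x². For x = 123, (π²/12)·123² ≈ 12443.10.)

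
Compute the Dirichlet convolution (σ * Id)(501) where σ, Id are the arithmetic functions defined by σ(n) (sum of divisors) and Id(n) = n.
(σ * Id)(501) = 2345

Divisors of 501: [1, 3, 167, 501]. For each d | 501:
  d = 1: σ(1) · Id(501/1) = 1 · 501 = 501
  d = 3: σ(3) · Id(501/3) = 4 · 167 = 668
  d = 167: σ(167) · Id(501/167) = 168 · 3 = 504
  d = 501: σ(501) · Id(501/501) = 672 · 1 = 672
Summing: (σ * Id)(501) = 501 + 668 + 504 + 672 = 2345.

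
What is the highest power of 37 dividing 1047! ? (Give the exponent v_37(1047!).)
v_37(1047!) = 28

Legendre's formula: v_p(n!) = Σ_{k ≥ 1} ⌊n / p^k⌋. For p = 37, n = 1047, the terms are:
  ⌊1047/37^1⌋ = ⌊1047/37⌋ = 28
(the next term ⌊1047/37^2⌋ = 0, terminating the sum). Summing: v_37(1047!) = 28 = 28.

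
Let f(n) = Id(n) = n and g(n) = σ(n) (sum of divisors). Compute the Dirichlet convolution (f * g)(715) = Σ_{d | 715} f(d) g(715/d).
(Id * σ)(715) = 6831

Divisors of 715: [1, 5, 11, 13, 55, 65, 143, 715]. For each d | 715:
  d = 1: Id(1) · σ(715/1) = 1 · 1008 = 1008
  d = 5: Id(5) · σ(715/5) = 5 · 168 = 840
  d = 11: Id(11) · σ(715/11) = 11 · 84 = 924
  d = 13: Id(13) · σ(715/13) = 13 · 72 = 936
  d = 55: Id(55) · σ(715/55) = 55 · 14 = 770
  d = 65: Id(65) · σ(715/65) = 65 · 12 = 780
  d = 143: Id(143) · σ(715/143) = 143 · 6 = 858
  d = 715: Id(715) · σ(715/715) = 715 · 1 = 715
Summing: (Id * σ)(715) = 1008 + 840 + 924 + 936 + 770 + 780 + 858 + 715 = 6831.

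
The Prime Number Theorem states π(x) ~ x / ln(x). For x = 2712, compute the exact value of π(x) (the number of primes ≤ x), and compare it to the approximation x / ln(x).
π(2712) = 395;  x/ln(x) ≈ 343.05;  relative error ≈ 13.15%.

Directly count primes up to 2712: π(2712) = 395. The PNT approximation gives 2712/ln(2712) ≈ 2712/7.90544 ≈ 343.05. Relative error (π(x) − x/ln(x)) / π(x) ≈ 13.15%; the approximation is known to undercount slightly (Li(x) is a better estimate).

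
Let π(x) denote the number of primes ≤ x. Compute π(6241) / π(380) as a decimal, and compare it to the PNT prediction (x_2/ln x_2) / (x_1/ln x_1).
π(6241)/π(380) = 811/75 ≈ 10.8133;  PNT prediction ≈ 11.1638.

π(380) = 75 and π(6241) = 811, so π(6241)/π(380) ≈ 10.8133. The PNT-predicted ratio is (6241/ln(6241)) / (380/ln(380)) ≈ 11.1638. The two agree to within a few percent, as expected.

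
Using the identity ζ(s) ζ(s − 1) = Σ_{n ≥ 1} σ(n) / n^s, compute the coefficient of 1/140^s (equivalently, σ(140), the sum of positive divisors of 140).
σ(140) = 336

In the product (Σ m^0/m^s)(Σ k / k^s) = Σ (Σ_{d | n} d) / n^s, the coefficient of 1/n^s is σ(n) = Σ_{d | n} d. For n = 140, divisors are [1, 2, 4, 5, 7, 10, 14, 20, 28, 35, 70, 140]; summing: σ(140) = 336.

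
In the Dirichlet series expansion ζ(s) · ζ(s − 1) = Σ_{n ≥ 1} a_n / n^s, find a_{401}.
σ(401) = 402

In the product (Σ m^0/m^s)(Σ k / k^s) = Σ (Σ_{d | n} d) / n^s, the coefficient of 1/n^s is σ(n) = Σ_{d | n} d. For n = 401, divisors are [1, 401]; summing: σ(401) = 402.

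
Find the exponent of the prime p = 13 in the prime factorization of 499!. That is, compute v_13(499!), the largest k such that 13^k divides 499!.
v_13(499!) = 40

Legendre's formula: v_p(n!) = Σ_{k ≥ 1} ⌊n / p^k⌋. For p = 13, n = 499, the terms are:
  ⌊499/13^1⌋ = ⌊499/13⌋ = 38
  ⌊499/13^2⌋ = ⌊499/169⌋ = 2
(the next term ⌊499/13^3⌋ = 0, terminating the sum). Summing: v_13(499!) = 38 + 2 = 40.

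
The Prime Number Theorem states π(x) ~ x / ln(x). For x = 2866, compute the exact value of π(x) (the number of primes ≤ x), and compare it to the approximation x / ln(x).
π(2866) = 416;  x/ln(x) ≈ 360.02;  relative error ≈ 13.46%.

Directly count primes up to 2866: π(2866) = 416. The PNT approximation gives 2866/ln(2866) ≈ 2866/7.96067 ≈ 360.02. Relative error (π(x) − x/ln(x)) / π(x) ≈ 13.46%; the approximation is known to undercount slightly (Li(x) is a better estimate).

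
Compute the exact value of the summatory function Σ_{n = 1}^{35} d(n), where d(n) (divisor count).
Σ_{n ≤ 35} d(n) = 131

Compute d(n) for each 1 ≤ n ≤ 35: d(1) = 1, d(2) = 2, d(3) = 2, d(4) = 3, d(5) = 2, d(6) = 4, d(7) = 2, d(8) = 4, d(9) = 3, d(10) = 4, d(11) = 2, d(12) = 6, d(13) = 2, d(14) = 4, d(15) = 4, d(16) = 5, d(17) = 2, d(18) = 6, d(19) = 2, d(20) = 6, d(21) = 4, d(22) = 4, d(23) = 2, d(24) = 8, d(25) = 3, d(26) = 4, d(27) = 4, d(28) = 6, d(29) = 2, d(30) = 8, d(31) = 2, d(32) = 6, d(33) = 4, d(34) = 4, d(35) = 4. Summing all 35 values: 131. (Dirichlet's divisor formula: Σ_{n ≤ x} d(n) = x ln(x) + (2γ − 1) x + O(√x). For x = 35, the asymptotic estimate is ≈ 129.84.)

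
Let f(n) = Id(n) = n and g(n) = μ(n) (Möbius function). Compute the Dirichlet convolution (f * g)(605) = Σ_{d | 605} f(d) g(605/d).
(Id * μ)(605) = 440

Divisors of 605: [1, 5, 11, 55, 121, 605]. For each d | 605:
  d = 1: Id(1) · μ(605/1) = 1 · 0 = 0
  d = 5: Id(5) · μ(605/5) = 5 · 0 = 0
  d = 11: Id(11) · μ(605/11) = 11 · 1 = 11
  d = 55: Id(55) · μ(605/55) = 55 · -1 = -55
  d = 121: Id(121) · μ(605/121) = 121 · -1 = -121
  d = 605: Id(605) · μ(605/605) = 605 · 1 = 605
Summing: (Id * μ)(605) = 0 + 0 + 11 + -55 + -121 + 605 = 440.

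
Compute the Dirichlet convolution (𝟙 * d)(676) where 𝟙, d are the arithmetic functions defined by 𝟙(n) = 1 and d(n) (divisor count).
(𝟙 * d)(676) = 36

Divisors of 676: [1, 2, 4, 13, 26, 52, 169, 338, 676]. For each d | 676:
  d = 1: 𝟙(1) · d(676/1) = 1 · 9 = 9
  d = 2: 𝟙(2) · d(676/2) = 1 · 6 = 6
  d = 4: 𝟙(4) · d(676/4) = 1 · 3 = 3
  d = 13: 𝟙(13) · d(676/13) = 1 · 6 = 6
  d = 26: 𝟙(26) · d(676/26) = 1 · 4 = 4
  d = 52: 𝟙(52) · d(676/52) = 1 · 2 = 2
  d = 169: 𝟙(169) · d(676/169) = 1 · 3 = 3
  d = 338: 𝟙(338) · d(676/338) = 1 · 2 = 2
  d = 676: 𝟙(676) · d(676/676) = 1 · 1 = 1
Summing: (𝟙 * d)(676) = 9 + 6 + 3 + 6 + 4 + 2 + 3 + 2 + 1 = 36.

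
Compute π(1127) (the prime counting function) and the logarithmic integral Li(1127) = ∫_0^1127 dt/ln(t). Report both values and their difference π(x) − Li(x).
π(1127) = 188;  Li(1127) ≈ 195.83;  π(x) − Li(x) ≈ -7.83.

Direct count of primes ≤ 1127 gives π(1127) = 188. Numerical evaluation of the logarithmic integral gives Li(1127) ≈ 195.83. The difference π(x) − Li(x) ≈ -7.83 is typically negative for small/moderate x (Li(x) overestimates), though Littlewood's theorem shows this sign changes infinitely often.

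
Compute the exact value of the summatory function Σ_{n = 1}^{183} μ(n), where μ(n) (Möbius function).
Σ_{n ≤ 183} μ(n) = -4

Compute μ(n) for each 1 ≤ n ≤ 183: μ(1) = 1, μ(2) = -1, μ(3) = -1, μ(4) = 0, μ(5) = -1, μ(6) = 1, μ(7) = -1, μ(8) = 0, μ(9) = 0, μ(10) = 1, μ(11) = -1, μ(12) = 0, μ(13) = -1, μ(14) = 1, μ(15) = 1, μ(16) = 0, μ(17) = -1, μ(18) = 0, μ(19) = -1, μ(20) = 0, μ(21) = 1, μ(22) = 1, μ(23) = -1, μ(24) = 0, μ(25) = 0, μ(26) = 1, μ(27) = 0, μ(28) = 0, μ(29) = -1, μ(30) = -1, μ(31) = -1, μ(32) = 0, μ(33) = 1, μ(34) = 1, μ(35) = 1, μ(36) = 0, μ(37) = -1, μ(38) = 1, μ(39) = 1, μ(40) = 0, μ(41) = -1, μ(42) = -1, μ(43) = -1, μ(44) = 0, μ(45) = 0, μ(46) = 1, μ(47) = -1, μ(48) = 0, μ(49) = 0, μ(50) = 0, μ(51) = 1, μ(52) = 0, μ(53) = -1, μ(54) = 0, μ(55) = 1, μ(56) = 0, μ(57) = 1, μ(58) = 1, μ(59) = -1, μ(60) = 0, μ(61) = -1, μ(62) = 1, μ(63) = 0, μ(64) = 0, μ(65) = 1, μ(66) = -1, μ(67) = -1, μ(68) = 0, μ(69) = 1, μ(70) = -1, μ(71) = -1, μ(72) = 0, μ(73) = -1, μ(74) = 1, μ(75) = 0, μ(76) = 0, μ(77) = 1, μ(78) = -1, μ(79) = -1, μ(80) = 0, μ(81) = 0, μ(82) = 1, μ(83) = -1, μ(84) = 0, μ(85) = 1, μ(86) = 1, μ(87) = 1, μ(88) = 0, μ(89) = -1, μ(90) = 0, μ(91) = 1, μ(92) = 0, μ(93) = 1, μ(94) = 1, μ(95) = 1, μ(96) = 0, μ(97) = -1, μ(98) = 0, μ(99) = 0, μ(100) = 0, μ(101) = -1, μ(102) = -1, μ(103) = -1, μ(104) = 0, μ(105) = -1, μ(106) = 1, μ(107) = -1, μ(108) = 0, μ(109) = -1, μ(110) = -1, μ(111) = 1, μ(112) = 0, μ(113) = -1, μ(114) = -1, μ(115) = 1, μ(116) = 0, μ(117) = 0, μ(118) = 1, μ(119) = 1, μ(120) = 0, μ(121) = 0, μ(122) = 1, μ(123) = 1, μ(124) = 0, μ(125) = 0, μ(126) = 0, μ(127) = -1, μ(128) = 0, μ(129) = 1, μ(130) = -1, μ(131) = -1, μ(132) = 0, μ(133) = 1, μ(134) = 1, μ(135) = 0, μ(136) = 0, μ(137) = -1, μ(138) = -1, μ(139) = -1, μ(140) = 0, μ(141) = 1, μ(142) = 1, μ(143) = 1, μ(144) = 0, μ(145) = 1, μ(146) = 1, μ(147) = 0, μ(148) = 0, μ(149) = -1, μ(150) = 0, μ(151) = -1, μ(152) = 0, μ(153) = 0, μ(154) = -1, μ(155) = 1, μ(156) = 0, μ(157) = -1, μ(158) = 1, μ(159) = 1, μ(160) = 0, μ(161) = 1, μ(162) = 0, μ(163) = -1, μ(164) = 0, μ(165) = -1, μ(166) = 1, μ(167) = -1, μ(168) = 0, μ(169) = 0, μ(170) = -1, μ(171) = 0, μ(172) = 0, μ(173) = -1, μ(174) = -1, μ(175) = 0, μ(176) = 0, μ(177) = 1, μ(178) = 1, μ(179) = -1, μ(180) = 0, μ(181) = -1, μ(182) = -1, μ(183) = 1. Summing all 183 values: -4. (Mertens function M(x) = Σ_{n ≤ x} μ(n); on average M(x) should be small (PNT ⟺ M(x) = o(x)).)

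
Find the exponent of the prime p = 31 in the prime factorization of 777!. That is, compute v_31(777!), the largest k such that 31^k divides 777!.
v_31(777!) = 25

Legendre's formula: v_p(n!) = Σ_{k ≥ 1} ⌊n / p^k⌋. For p = 31, n = 777, the terms are:
  ⌊777/31^1⌋ = ⌊777/31⌋ = 25
(the next term ⌊777/31^2⌋ = 0, terminating the sum). Summing: v_31(777!) = 25 = 25.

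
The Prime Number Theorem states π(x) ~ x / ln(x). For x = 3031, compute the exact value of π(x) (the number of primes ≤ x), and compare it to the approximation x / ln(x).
π(3031) = 434;  x/ln(x) ≈ 378.09;  relative error ≈ 12.88%.

Directly count primes up to 3031: π(3031) = 434. The PNT approximation gives 3031/ln(3031) ≈ 3031/8.01665 ≈ 378.09. Relative error (π(x) − x/ln(x)) / π(x) ≈ 12.88%; the approximation is known to undercount slightly (Li(x) is a better estimate).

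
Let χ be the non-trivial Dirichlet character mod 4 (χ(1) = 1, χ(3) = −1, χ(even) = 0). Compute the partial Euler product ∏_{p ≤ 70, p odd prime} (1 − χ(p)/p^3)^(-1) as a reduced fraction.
∏ = 497044101252700953274063170881740849527845657594881/512972994773739111227016105418519405174088647311360

The odd primes p ≤ 70 are [3, 5, 7, 11, 13, 17, 19, 23, 29, 31, 37, 41, 43, 47, 53, 59, 61, 67]. For each, χ(p) = 1 if p ≡ 1 mod 4, χ(p) = −1 if p ≡ 3 mod 4. Taking (1 − χ(p)/p^3)^(-1) = p^3/(p^3 − χ(p)): (1 − (-1)/3^3)^(-1) · (1 − (1)/5^3)^(-1) · (1 − (-1)/7^3)^(-1) · (1 − (-1)/11^3)^(-1) · (1 − (1)/13^3)^(-1) · (1 − (1)/17^3)^(-1) · (1 − (-1)/19^3)^(-1) · (1 − (-1)/23^3)^(-1) · (1 − (1)/29^3)^(-1) · (1 − (-1)/31^3)^(-1) · (1 − (1)/37^3)^(-1) · (1 − (1)/41^3)^(-1) · (1 − (-1)/43^3)^(-1) · (1 − (-1)/47^3)^(-1) · (1 − (1)/53^3)^(-1) · (1 − (-1)/59^3)^(-1) · (1 − (1)/61^3)^(-1) · (1 − (-1)/67^3)^(-1) = 497044101252700953274063170881740849527845657594881/512972994773739111227016105418519405174088647311360.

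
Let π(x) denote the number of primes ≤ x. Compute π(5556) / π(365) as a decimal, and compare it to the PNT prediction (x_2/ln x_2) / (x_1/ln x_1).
π(5556)/π(365) = 732/72 ≈ 10.1667;  PNT prediction ≈ 10.4154.

π(365) = 72 and π(5556) = 732, so π(5556)/π(365) ≈ 10.1667. The PNT-predicted ratio is (5556/ln(5556)) / (365/ln(365)) ≈ 10.4154. The two agree to within a few percent, as expected.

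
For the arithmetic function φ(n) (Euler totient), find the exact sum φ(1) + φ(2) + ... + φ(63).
Σ_{n ≤ 63} φ(n) = 1228

Compute φ(n) for each 1 ≤ n ≤ 63: φ(1) = 1, φ(2) = 1, φ(3) = 2, φ(4) = 2, φ(5) = 4, φ(6) = 2, φ(7) = 6, φ(8) = 4, φ(9) = 6, φ(10) = 4, φ(11) = 10, φ(12) = 4, φ(13) = 12, φ(14) = 6, φ(15) = 8, φ(16) = 8, φ(17) = 16, φ(18) = 6, φ(19) = 18, φ(20) = 8, φ(21) = 12, φ(22) = 10, φ(23) = 22, φ(24) = 8, φ(25) = 20, φ(26) = 12, φ(27) = 18, φ(28) = 12, φ(29) = 28, φ(30) = 8, φ(31) = 30, φ(32) = 16, φ(33) = 20, φ(34) = 16, φ(35) = 24, φ(36) = 12, φ(37) = 36, φ(38) = 18, φ(39) = 24, φ(40) = 16, φ(41) = 40, φ(42) = 12, φ(43) = 42, φ(44) = 20, φ(45) = 24, φ(46) = 22, φ(47) = 46, φ(48) = 16, φ(49) = 42, φ(50) = 20, φ(51) = 32, φ(52) = 24, φ(53) = 52, φ(54) = 18, φ(55) = 40, φ(56) = 24, φ(57) = 36, φ(58) = 28, φ(59) = 58, φ(60) = 16, φ(61) = 60, φ(62) = 30, φ(63) = 36. Summing all 63 values: 1228. (Average order: Σ_{n ≤ x} φ(n) ~ (3/π²) x². For x = 63, (3/π²)·63² ≈ 1206.43.)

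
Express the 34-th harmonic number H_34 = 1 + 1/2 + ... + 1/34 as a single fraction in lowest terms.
H_34 = 54062195834749/13127595717600

Direct summation: H_34 = 1 + 1/2 + ... + 1/34. The least common denominator is lcm(1, ..., 34) = 144403552893600; over this denominator the numerator is 144403552893600 + 72201776446800 + 48134517631200 + 36100888223400 + 28880710578720 + 24067258815600 + 20629078984800 + 18050444111700 + 16044839210400 + 14440355289360 + 13127595717600 + 12033629407800 + 11107965607200 + 10314539492400 + 9626903526240 + 9025222055850 + 8494326640800 + 8022419605200 + 7600186994400 + 7220177644680 + 6876359661600 + 6563797858800 + 6278415343200 + 6016814703900 + 5776142115744 + 5553982803600 + 5348279736800 + 5157269746200 + 4979432858400 + 4813451763120 + 4658179125600 + 4512611027925 + 4375865239200 + 4247163320400 = 594684154182239, so H_34 = 594684154182239/144403552893600; reducing by gcd(594684154182239, 144403552893600) = 11 gives 54062195834749/13127595717600 ≈ 4.11821. (The PNT-adjacent estimate ln(34) + γ ≈ 4.10358 matches within O(1/n).)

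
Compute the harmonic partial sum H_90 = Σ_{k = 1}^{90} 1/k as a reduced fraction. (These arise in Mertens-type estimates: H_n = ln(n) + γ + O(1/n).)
H_90 = 3653182778990767589396015372875328285861/718766754945489455304472257065075294400

Direct summation: H_90 = 1 + 1/2 + ... + 1/90. The least common denominator is lcm(1, ..., 90) = 718766754945489455304472257065075294400; over this denominator the numerator is 718766754945489455304472257065075294400 + 359383377472744727652236128532537647200 + 239588918315163151768157419021691764800 + 179691688736372363826118064266268823600 + 143753350989097891060894451413015058880 + 119794459157581575884078709510845882400 + 102680964992212779329210322437867899200 + 89845844368186181913059032133134411800 + 79862972771721050589385806340563921600 + 71876675494548945530447225706507529440 + 65342432267771768664042932460461390400 + 59897229578790787942039354755422941200 + 55289750380422265792651712081928868800 + 51340482496106389664605161218933949600 + 47917783663032630353631483804338352960 + 44922922184093090956529516066567205900 + 42280397349734673841439544533239723200 + 39931486385860525294692903170281960800 + 37829829207657339752866960898161857600 + 35938337747274472765223612853253764720 + 34226988330737593109736774145955966400 + 32671216133885884332021466230230695200 + 31250728475890845882803141611525012800 + 29948614789395393971019677377711470600 + 28750670197819578212178890282603011776 + 27644875190211132896325856040964434400 + 26620990923907016863128602113521307200 + 25670241248053194832302580609466974800 + 24785060515361705355326629553968113600 + 23958891831516315176815741902169176480 + 23186024353080305009821685711776622400 + 22461461092046545478264758033283602950 + 21780810755923922888014310820153796800 + 21140198674867336920719772266619861600 + 20536192998442555865842064487573579840 + 19965743192930262647346451585140980400 + 19426128512040255548769520461218251200 + 18914914603828669876433480449080928800 + 18429916793474088597550570693976289600 + 17969168873637236382611806426626882360 + 17530896462085108665962737977196958400 + 17113494165368796554868387072977983200 + 16715505928964871053592378071280820800 + 16335608066942942166010733115115347600 + 15972594554344210117877161268112784320 + 15625364237945422941401570805762506400 + 15292909679691265006478133129044155200 + 14974307394697696985509838688855735300 + 14668709284601825618458617491123985600 + 14375335098909789106089445141301505888 + 14093465783244891280479848177746574400 + 13822437595105566448162928020482217200 + 13561636885763951986876835038963684800 + 13310495461953508431564301056760653600 + 13068486453554353732808586492092278080 + 12835120624026597416151290304733487400 + 12609943069219113250955653632720619200 + 12392530257680852677663314776984056800 + 12182487371957448394991055204492801600 + 11979445915758157588407870951084588240 + 11783061556483433693515938640411070400 + 11593012176540152504910842855888311200 + 11408996110245864369912258048651988800 + 11230730546023272739132379016641801475 + 11057950076084453158530342416385773760 + 10890405377961961444007155410076898400 + 10727862014111782914992123239777243200 + 10570099337433668460359886133309930800 + 10416909491963615294267713870508337600 + 10268096499221277932921032243786789920 + 10123475421767457116964397986832046400 + 9982871596465131323673225792570490200 + 9846119930760129524718798041987332800 + 9713064256020127774384760230609125600 + 9583556732606526070726296760867670592 + 9457457301914334938216740224540464400 + 9334633181110252666291847494351627200 + 9214958396737044298775285346988144800 + 9098313353740372851955345026140193600 + 8984584436818618191305903213313441180 + 8873663641302338954376200704507102400 + 8765448231042554332981368988598479200 + 8659840421029993437403280205603316800 + 8556747082684398277434193536488991600 + 8456079469946934768287908906647944640 + 8357752964482435526796189035640410400 + 8261686838453901785108876517989371200 + 8167804033471471083005366557557673800 + 8076030954443701744994070304101969600 + 7986297277172105058938580634056392160 = 3653182778990767589396015372875328285861, so H_90 = 3653182778990767589396015372875328285861/718766754945489455304472257065075294400 (already in lowest terms) ≈ 5.08257. (The PNT-adjacent estimate ln(90) + γ ≈ 5.07703 matches within O(1/n).)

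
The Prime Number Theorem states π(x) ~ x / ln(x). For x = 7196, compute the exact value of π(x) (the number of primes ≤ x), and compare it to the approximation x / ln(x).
π(7196) = 919;  x/ln(x) ≈ 810.24;  relative error ≈ 11.83%.

Directly count primes up to 7196: π(7196) = 919. The PNT approximation gives 7196/ln(7196) ≈ 7196/8.88128 ≈ 810.24. Relative error (π(x) − x/ln(x)) / π(x) ≈ 11.83%; the approximation is known to undercount slightly (Li(x) is a better estimate).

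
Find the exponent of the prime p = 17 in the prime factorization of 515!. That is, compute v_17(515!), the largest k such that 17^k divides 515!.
v_17(515!) = 31

Legendre's formula: v_p(n!) = Σ_{k ≥ 1} ⌊n / p^k⌋. For p = 17, n = 515, the terms are:
  ⌊515/17^1⌋ = ⌊515/17⌋ = 30
  ⌊515/17^2⌋ = ⌊515/289⌋ = 1
(the next term ⌊515/17^3⌋ = 0, terminating the sum). Summing: v_17(515!) = 30 + 1 = 31.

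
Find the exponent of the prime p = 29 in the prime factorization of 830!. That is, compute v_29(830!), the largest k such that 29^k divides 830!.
v_29(830!) = 28

Legendre's formula: v_p(n!) = Σ_{k ≥ 1} ⌊n / p^k⌋. For p = 29, n = 830, the terms are:
  ⌊830/29^1⌋ = ⌊830/29⌋ = 28
(the next term ⌊830/29^2⌋ = 0, terminating the sum). Summing: v_29(830!) = 28 = 28.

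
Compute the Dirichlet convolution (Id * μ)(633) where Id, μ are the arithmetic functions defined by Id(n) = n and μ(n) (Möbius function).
(Id * μ)(633) = 420

Divisors of 633: [1, 3, 211, 633]. For each d | 633:
  d = 1: Id(1) · μ(633/1) = 1 · 1 = 1
  d = 3: Id(3) · μ(633/3) = 3 · -1 = -3
  d = 211: Id(211) · μ(633/211) = 211 · -1 = -211
  d = 633: Id(633) · μ(633/633) = 633 · 1 = 633
Summing: (Id * μ)(633) = 1 + -3 + -211 + 633 = 420.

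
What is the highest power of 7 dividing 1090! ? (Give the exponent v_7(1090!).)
v_7(1090!) = 180

Legendre's formula: v_p(n!) = Σ_{k ≥ 1} ⌊n / p^k⌋. For p = 7, n = 1090, the terms are:
  ⌊1090/7^1⌋ = ⌊1090/7⌋ = 155
  ⌊1090/7^2⌋ = ⌊1090/49⌋ = 22
  ⌊1090/7^3⌋ = ⌊1090/343⌋ = 3
(the next term ⌊1090/7^4⌋ = 0, terminating the sum). Summing: v_7(1090!) = 155 + 22 + 3 = 180.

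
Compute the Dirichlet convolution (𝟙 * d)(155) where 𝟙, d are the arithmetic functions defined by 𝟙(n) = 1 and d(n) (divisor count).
(𝟙 * d)(155) = 9

Divisors of 155: [1, 5, 31, 155]. For each d | 155:
  d = 1: 𝟙(1) · d(155/1) = 1 · 4 = 4
  d = 5: 𝟙(5) · d(155/5) = 1 · 2 = 2
  d = 31: 𝟙(31) · d(155/31) = 1 · 2 = 2
  d = 155: 𝟙(155) · d(155/155) = 1 · 1 = 1
Summing: (𝟙 * d)(155) = 4 + 2 + 2 + 1 = 9.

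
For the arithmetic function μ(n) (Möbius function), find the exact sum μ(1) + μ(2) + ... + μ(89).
Σ_{n ≤ 89} μ(n) = -2

Compute μ(n) for each 1 ≤ n ≤ 89: μ(1) = 1, μ(2) = -1, μ(3) = -1, μ(4) = 0, μ(5) = -1, μ(6) = 1, μ(7) = -1, μ(8) = 0, μ(9) = 0, μ(10) = 1, μ(11) = -1, μ(12) = 0, μ(13) = -1, μ(14) = 1, μ(15) = 1, μ(16) = 0, μ(17) = -1, μ(18) = 0, μ(19) = -1, μ(20) = 0, μ(21) = 1, μ(22) = 1, μ(23) = -1, μ(24) = 0, μ(25) = 0, μ(26) = 1, μ(27) = 0, μ(28) = 0, μ(29) = -1, μ(30) = -1, μ(31) = -1, μ(32) = 0, μ(33) = 1, μ(34) = 1, μ(35) = 1, μ(36) = 0, μ(37) = -1, μ(38) = 1, μ(39) = 1, μ(40) = 0, μ(41) = -1, μ(42) = -1, μ(43) = -1, μ(44) = 0, μ(45) = 0, μ(46) = 1, μ(47) = -1, μ(48) = 0, μ(49) = 0, μ(50) = 0, μ(51) = 1, μ(52) = 0, μ(53) = -1, μ(54) = 0, μ(55) = 1, μ(56) = 0, μ(57) = 1, μ(58) = 1, μ(59) = -1, μ(60) = 0, μ(61) = -1, μ(62) = 1, μ(63) = 0, μ(64) = 0, μ(65) = 1, μ(66) = -1, μ(67) = -1, μ(68) = 0, μ(69) = 1, μ(70) = -1, μ(71) = -1, μ(72) = 0, μ(73) = -1, μ(74) = 1, μ(75) = 0, μ(76) = 0, μ(77) = 1, μ(78) = -1, μ(79) = -1, μ(80) = 0, μ(81) = 0, μ(82) = 1, μ(83) = -1, μ(84) = 0, μ(85) = 1, μ(86) = 1, μ(87) = 1, μ(88) = 0, μ(89) = -1. Summing all 89 values: -2. (Mertens function M(x) = Σ_{n ≤ x} μ(n); on average M(x) should be small (PNT ⟺ M(x) = o(x)).)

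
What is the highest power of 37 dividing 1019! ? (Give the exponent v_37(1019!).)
v_37(1019!) = 27

Legendre's formula: v_p(n!) = Σ_{k ≥ 1} ⌊n / p^k⌋. For p = 37, n = 1019, the terms are:
  ⌊1019/37^1⌋ = ⌊1019/37⌋ = 27
(the next term ⌊1019/37^2⌋ = 0, terminating the sum). Summing: v_37(1019!) = 27 = 27.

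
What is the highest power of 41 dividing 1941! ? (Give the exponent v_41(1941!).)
v_41(1941!) = 48

Legendre's formula: v_p(n!) = Σ_{k ≥ 1} ⌊n / p^k⌋. For p = 41, n = 1941, the terms are:
  ⌊1941/41^1⌋ = ⌊1941/41⌋ = 47
  ⌊1941/41^2⌋ = ⌊1941/1681⌋ = 1
(the next term ⌊1941/41^3⌋ = 0, terminating the sum). Summing: v_41(1941!) = 47 + 1 = 48.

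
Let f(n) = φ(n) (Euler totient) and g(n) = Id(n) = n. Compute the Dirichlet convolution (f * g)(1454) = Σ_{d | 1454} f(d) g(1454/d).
(φ * Id)(1454) = 4359

Divisors of 1454: [1, 2, 727, 1454]. For each d | 1454:
  d = 1: φ(1) · Id(1454/1) = 1 · 1454 = 1454
  d = 2: φ(2) · Id(1454/2) = 1 · 727 = 727
  d = 727: φ(727) · Id(1454/727) = 726 · 2 = 1452
  d = 1454: φ(1454) · Id(1454/1454) = 726 · 1 = 726
Summing: (φ * Id)(1454) = 1454 + 727 + 1452 + 726 = 4359.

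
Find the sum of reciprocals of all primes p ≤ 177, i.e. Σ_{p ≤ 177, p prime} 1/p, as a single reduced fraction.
Σ 1/p = 319420215161551700804173656907103406301944826032199624513259054823197/166589903787325219380851695350896256250980509594874862046961683989710

π(177) = 40, so the primes ≤ 177 are [2, 3, 5, 7, 11, 13, 17, 19, 23, 29, 31, 37, 41, 43, 47, 53, 59, 61, 67, 71, 73, 79, 83, 89, 97, 101, 103, 107, 109, 113, 127, 131, 137, 139, 149, 151, 157, 163, 167, 173]. Summing 1/p over these primes: 319420215161551700804173656907103406301944826032199624513259054823197/166589903787325219380851695350896256250980509594874862046961683989710 ≈ 1.9174. Mertens estimate ln ln(177) + 0.2615 ≈ 1.9056.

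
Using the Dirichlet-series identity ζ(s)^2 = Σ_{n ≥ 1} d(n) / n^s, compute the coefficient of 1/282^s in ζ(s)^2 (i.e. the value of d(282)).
d(282) = 8

ζ(s)^2 = (Σ 1/m^s)(Σ 1/k^s). The coefficient of 1/n^s in the product is the number of ordered pairs (m, k) with mk = n, which equals d(n). For n = 282, divisors are [1, 2, 3, 6, 47, 94, 141, 282], so d(282) = 8.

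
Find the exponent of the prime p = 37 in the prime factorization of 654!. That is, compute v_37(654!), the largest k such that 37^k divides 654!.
v_37(654!) = 17

Legendre's formula: v_p(n!) = Σ_{k ≥ 1} ⌊n / p^k⌋. For p = 37, n = 654, the terms are:
  ⌊654/37^1⌋ = ⌊654/37⌋ = 17
(the next term ⌊654/37^2⌋ = 0, terminating the sum). Summing: v_37(654!) = 17 = 17.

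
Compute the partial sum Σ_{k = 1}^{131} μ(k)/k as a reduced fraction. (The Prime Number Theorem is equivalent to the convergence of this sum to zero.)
Σ μ(k)/k = -4282394934202784040475989054340166706696769726931/525896479052627740771371797072411912900610967452630

Values of μ(k) for 1 ≤ k ≤ 131: μ(1) = 1, μ(2) = -1, μ(3) = -1, μ(5) = -1, μ(6) = 1, μ(7) = -1, μ(10) = 1, μ(11) = -1, μ(13) = -1, μ(14) = 1, μ(15) = 1, μ(17) = -1, μ(19) = -1, μ(21) = 1, μ(22) = 1, μ(23) = -1, μ(26) = 1, μ(29) = -1, μ(30) = -1, μ(31) = -1, μ(33) = 1, μ(34) = 1, μ(35) = 1, μ(37) = -1, μ(38) = 1, μ(39) = 1, μ(41) = -1, μ(42) = -1, μ(43) = -1, μ(46) = 1, μ(47) = -1, μ(51) = 1, μ(53) = -1, μ(55) = 1, μ(57) = 1, μ(58) = 1, μ(59) = -1, μ(61) = -1, μ(62) = 1, μ(65) = 1, μ(66) = -1, μ(67) = -1, μ(69) = 1, μ(70) = -1, μ(71) = -1, μ(73) = -1, μ(74) = 1, μ(77) = 1, μ(78) = -1, μ(79) = -1, μ(82) = 1, μ(83) = -1, μ(85) = 1, μ(86) = 1, μ(87) = 1, μ(89) = -1, μ(91) = 1, μ(93) = 1, μ(94) = 1, μ(95) = 1, μ(97) = -1, μ(101) = -1, μ(102) = -1, μ(103) = -1, μ(105) = -1, μ(106) = 1, μ(107) = -1, μ(109) = -1, μ(110) = -1, μ(111) = 1, μ(113) = -1, μ(114) = -1, μ(115) = 1, μ(118) = 1, μ(119) = 1, μ(122) = 1, μ(123) = 1, μ(127) = -1, μ(129) = 1, μ(130) = -1, μ(131) = -1, with μ = 0 on non-squarefree integers. Summing μ(k)/k for k where μ(k) ≠ 0 gives -4282394934202784040475989054340166706696769726931/525896479052627740771371797072411912900610967452630 ≈ -0.0081. (PNT ⟺ this sum → 0 as n → ∞.)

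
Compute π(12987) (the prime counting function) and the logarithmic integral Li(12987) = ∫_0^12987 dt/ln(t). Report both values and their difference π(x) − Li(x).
π(12987) = 1547;  Li(12987) ≈ 1565.74;  π(x) − Li(x) ≈ -18.74.

Direct count of primes ≤ 12987 gives π(12987) = 1547. Numerical evaluation of the logarithmic integral gives Li(12987) ≈ 1565.74. The difference π(x) − Li(x) ≈ -18.74 is typically negative for small/moderate x (Li(x) overestimates), though Littlewood's theorem shows this sign changes infinitely often.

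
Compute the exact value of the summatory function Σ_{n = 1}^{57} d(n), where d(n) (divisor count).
Σ_{n ≤ 57} d(n) = 243

Compute d(n) for each 1 ≤ n ≤ 57: d(1) = 1, d(2) = 2, d(3) = 2, d(4) = 3, d(5) = 2, d(6) = 4, d(7) = 2, d(8) = 4, d(9) = 3, d(10) = 4, d(11) = 2, d(12) = 6, d(13) = 2, d(14) = 4, d(15) = 4, d(16) = 5, d(17) = 2, d(18) = 6, d(19) = 2, d(20) = 6, d(21) = 4, d(22) = 4, d(23) = 2, d(24) = 8, d(25) = 3, d(26) = 4, d(27) = 4, d(28) = 6, d(29) = 2, d(30) = 8, d(31) = 2, d(32) = 6, d(33) = 4, d(34) = 4, d(35) = 4, d(36) = 9, d(37) = 2, d(38) = 4, d(39) = 4, d(40) = 8, d(41) = 2, d(42) = 8, d(43) = 2, d(44) = 6, d(45) = 6, d(46) = 4, d(47) = 2, d(48) = 10, d(49) = 3, d(50) = 6, d(51) = 4, d(52) = 6, d(53) = 2, d(54) = 8, d(55) = 4, d(56) = 8, d(57) = 4. Summing all 57 values: 243. (Dirichlet's divisor formula: Σ_{n ≤ x} d(n) = x ln(x) + (2γ − 1) x + O(√x). For x = 57, the asymptotic estimate is ≈ 239.26.)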